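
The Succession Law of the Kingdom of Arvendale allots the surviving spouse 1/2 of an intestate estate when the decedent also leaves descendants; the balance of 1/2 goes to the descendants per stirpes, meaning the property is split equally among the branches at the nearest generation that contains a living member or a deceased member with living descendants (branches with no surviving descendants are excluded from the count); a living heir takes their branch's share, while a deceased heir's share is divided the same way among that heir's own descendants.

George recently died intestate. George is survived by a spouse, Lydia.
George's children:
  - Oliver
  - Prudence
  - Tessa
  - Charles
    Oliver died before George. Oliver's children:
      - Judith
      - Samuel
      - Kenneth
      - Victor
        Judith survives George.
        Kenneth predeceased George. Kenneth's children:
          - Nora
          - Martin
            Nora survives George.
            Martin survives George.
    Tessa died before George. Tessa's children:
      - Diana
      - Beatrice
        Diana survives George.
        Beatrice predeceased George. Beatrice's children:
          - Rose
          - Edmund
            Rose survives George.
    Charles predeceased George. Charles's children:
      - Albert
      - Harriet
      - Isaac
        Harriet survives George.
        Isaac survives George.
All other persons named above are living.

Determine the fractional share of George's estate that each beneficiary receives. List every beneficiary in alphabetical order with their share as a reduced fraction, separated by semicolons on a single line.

Albert 1/24; Diana 1/16; Edmund 1/32; Harriet 1/24; Isaac 1/24; Judith 1/32; Lydia 1/2; Martin 1/64; Nora 1/64; Prudence 1/8; Rose 1/32; Samuel 1/32; Victor 1/32

Lydia, as surviving spouse, takes 1/2.
The remaining 1/2 passes to George's descendants per stirpes.
The 1/2 is divided into 4 equal shares of 1/8 among Oliver, Prudence, Tessa, Charles.
Oliver predeceased; the 1/8 allotted to Oliver's branch passes to Oliver's issue by representation.
The 1/8 is divided into 4 equal shares of 1/32 among Judith, Samuel, Kenneth, Victor.
Judith is living and takes 1/32.
Samuel is living and takes 1/32.
Kenneth predeceased; the 1/32 allotted to Kenneth's branch passes to Kenneth's issue by representation.
The 1/32 is divided into 2 equal shares of 1/64 among Nora, Martin.
Nora is living and takes 1/64.
Martin is living and takes 1/64.
Victor is living and takes 1/32.
Prudence is living and takes 1/8.
Tessa predeceased; the 1/8 allotted to Tessa's branch passes to Tessa's issue by representation.
The 1/8 is divided into 2 equal shares of 1/16 among Diana, Beatrice.
Diana is living and takes 1/16.
Beatrice predeceased; the 1/16 allotted to Beatrice's branch passes to Beatrice's issue by representation.
The 1/16 is divided into 2 equal shares of 1/32 among Rose, Edmund.
Rose is living and takes 1/32.
Edmund is living and takes 1/32.
Charles predeceased; the 1/8 allotted to Charles's branch passes to Charles's issue by representation.
The 1/8 is divided into 3 equal shares of 1/24 among Albert, Harriet, Isaac.
Albert is living and takes 1/24.
Harriet is living and takes 1/24.
Isaac is living and takes 1/24.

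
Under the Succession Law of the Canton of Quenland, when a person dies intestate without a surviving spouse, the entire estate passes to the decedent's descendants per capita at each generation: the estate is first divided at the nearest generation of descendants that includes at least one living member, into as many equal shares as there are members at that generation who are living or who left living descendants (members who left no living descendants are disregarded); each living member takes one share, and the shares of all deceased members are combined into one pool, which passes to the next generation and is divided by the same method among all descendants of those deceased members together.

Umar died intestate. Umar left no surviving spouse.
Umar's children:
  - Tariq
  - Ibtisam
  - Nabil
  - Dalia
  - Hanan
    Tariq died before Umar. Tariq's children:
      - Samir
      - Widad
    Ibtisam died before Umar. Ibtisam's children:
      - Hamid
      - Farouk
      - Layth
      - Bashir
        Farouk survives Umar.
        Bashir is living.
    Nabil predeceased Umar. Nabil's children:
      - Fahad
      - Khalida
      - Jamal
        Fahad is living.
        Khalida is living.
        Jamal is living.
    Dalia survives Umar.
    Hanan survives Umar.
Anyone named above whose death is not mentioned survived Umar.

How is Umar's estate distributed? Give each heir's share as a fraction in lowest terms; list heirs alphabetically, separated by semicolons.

There is no surviving spouse, so the entire estate passes to Umar's descendants per capita at each generation.
At generation 1 (Tariq, Ibtisam, Nabil, Dalia, Hanan) there are 5 shares of (1)/5 = 1/5 each.
Living: Dalia and Hanan — each takes 1/5.
Deceased: Tariq, Ibtisam, and Nabil. Their combined 3/5 is pooled and carried to generation 2.
At generation 2 (Samir, Widad, Hamid, Farouk, Layth, Bashir, Fahad, Khalida, Jamal) there are 9 shares of (3/5)/9 = 1/15 each.
Living: Samir, Widad, Hamid, Farouk, Layth, Bashir, Fahad, Khalida, and Jamal — each takes 1/15.

Bashir 1/15; Dalia 1/5; Fahad 1/15; Farouk 1/15; Hamid 1/15; Hanan 1/5; Jamal 1/15; Khalida 1/15; Layth 1/15; Samir 1/15; Widad 1/15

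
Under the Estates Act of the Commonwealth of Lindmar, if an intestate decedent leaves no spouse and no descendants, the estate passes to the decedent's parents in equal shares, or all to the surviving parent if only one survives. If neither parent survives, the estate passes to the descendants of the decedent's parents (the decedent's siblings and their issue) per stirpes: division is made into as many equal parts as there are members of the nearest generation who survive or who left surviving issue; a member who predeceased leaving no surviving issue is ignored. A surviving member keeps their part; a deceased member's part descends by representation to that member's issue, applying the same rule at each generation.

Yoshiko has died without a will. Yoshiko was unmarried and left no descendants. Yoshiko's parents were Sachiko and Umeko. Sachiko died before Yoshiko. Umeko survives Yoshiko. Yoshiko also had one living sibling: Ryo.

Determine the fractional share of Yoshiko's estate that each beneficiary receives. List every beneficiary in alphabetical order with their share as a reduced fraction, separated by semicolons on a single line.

Only one parent, Umeko, survives, so Umeko takes the entire estate. The siblings take nothing because a surviving parent has priority.

Umeko 1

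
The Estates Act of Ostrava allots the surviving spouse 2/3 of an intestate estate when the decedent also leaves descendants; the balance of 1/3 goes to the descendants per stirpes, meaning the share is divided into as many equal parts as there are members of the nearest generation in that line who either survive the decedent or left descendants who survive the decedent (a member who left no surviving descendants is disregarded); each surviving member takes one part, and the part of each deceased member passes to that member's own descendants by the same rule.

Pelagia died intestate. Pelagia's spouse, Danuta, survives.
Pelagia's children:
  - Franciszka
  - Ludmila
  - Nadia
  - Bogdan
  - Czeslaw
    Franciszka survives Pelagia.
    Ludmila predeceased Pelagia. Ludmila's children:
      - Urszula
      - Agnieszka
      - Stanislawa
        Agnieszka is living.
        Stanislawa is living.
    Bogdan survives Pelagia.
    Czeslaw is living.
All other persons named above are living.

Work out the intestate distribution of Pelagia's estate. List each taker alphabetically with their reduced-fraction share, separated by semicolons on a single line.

Agnieszka 1/45; Bogdan 1/15; Czeslaw 1/15; Danuta 2/3; Franciszka 1/15; Nadia 1/15; Stanislawa 1/45; Urszula 1/45

Danuta, as surviving spouse, takes 2/3.
The remaining 1/3 passes to Pelagia's descendants per stirpes.
The 1/3 is divided into 5 equal shares of 1/15 among Franciszka, Ludmila, Nadia, Bogdan, Czeslaw.
Franciszka is living and takes 1/15.
Ludmila predeceased; the 1/15 allotted to Ludmila's branch passes to Ludmila's issue by representation.
The 1/15 is divided into 3 equal shares of 1/45 among Urszula, Agnieszka, Stanislawa.
Urszula is living and takes 1/45.
Agnieszka is living and takes 1/45.
Stanislawa is living and takes 1/45.
Nadia is living and takes 1/15.
Bogdan is living and takes 1/15.
Czeslaw is living and takes 1/15.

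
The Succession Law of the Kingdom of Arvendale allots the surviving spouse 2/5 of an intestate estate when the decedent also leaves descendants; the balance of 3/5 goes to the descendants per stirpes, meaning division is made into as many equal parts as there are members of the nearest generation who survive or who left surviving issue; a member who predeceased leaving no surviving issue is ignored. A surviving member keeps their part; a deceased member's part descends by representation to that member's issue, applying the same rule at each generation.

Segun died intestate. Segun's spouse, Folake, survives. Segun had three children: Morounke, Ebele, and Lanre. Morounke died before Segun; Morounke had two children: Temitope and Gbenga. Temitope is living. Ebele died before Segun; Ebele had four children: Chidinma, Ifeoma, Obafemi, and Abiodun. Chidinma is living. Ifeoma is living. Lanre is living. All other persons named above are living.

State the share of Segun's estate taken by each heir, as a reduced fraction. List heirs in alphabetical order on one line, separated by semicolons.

Folake, as surviving spouse, takes 2/5.
The remaining 3/5 passes to Segun's descendants per stirpes.
The 3/5 is divided into 3 equal shares of 1/5 among Morounke, Ebele, Lanre.
Morounke predeceased; the 1/5 allotted to Morounke's branch passes to Morounke's issue by representation.
The 1/5 is divided into 2 equal shares of 1/10 among Temitope, Gbenga.
Temitope is living and takes 1/10.
Gbenga is living and takes 1/10.
Ebele predeceased; the 1/5 allotted to Ebele's branch passes to Ebele's issue by representation.
The 1/5 is divided into 4 equal shares of 1/20 among Chidinma, Ifeoma, Obafemi, Abiodun.
Chidinma is living and takes 1/20.
Ifeoma is living and takes 1/20.
Obafemi is living and takes 1/20.
Abiodun is living and takes 1/20.
Lanre is living and takes 1/5.

Abiodun 1/20; Chidinma 1/20; Folake 2/5; Gbenga 1/10; Ifeoma 1/20; Lanre 1/5; Obafemi 1/20; Temitope 1/10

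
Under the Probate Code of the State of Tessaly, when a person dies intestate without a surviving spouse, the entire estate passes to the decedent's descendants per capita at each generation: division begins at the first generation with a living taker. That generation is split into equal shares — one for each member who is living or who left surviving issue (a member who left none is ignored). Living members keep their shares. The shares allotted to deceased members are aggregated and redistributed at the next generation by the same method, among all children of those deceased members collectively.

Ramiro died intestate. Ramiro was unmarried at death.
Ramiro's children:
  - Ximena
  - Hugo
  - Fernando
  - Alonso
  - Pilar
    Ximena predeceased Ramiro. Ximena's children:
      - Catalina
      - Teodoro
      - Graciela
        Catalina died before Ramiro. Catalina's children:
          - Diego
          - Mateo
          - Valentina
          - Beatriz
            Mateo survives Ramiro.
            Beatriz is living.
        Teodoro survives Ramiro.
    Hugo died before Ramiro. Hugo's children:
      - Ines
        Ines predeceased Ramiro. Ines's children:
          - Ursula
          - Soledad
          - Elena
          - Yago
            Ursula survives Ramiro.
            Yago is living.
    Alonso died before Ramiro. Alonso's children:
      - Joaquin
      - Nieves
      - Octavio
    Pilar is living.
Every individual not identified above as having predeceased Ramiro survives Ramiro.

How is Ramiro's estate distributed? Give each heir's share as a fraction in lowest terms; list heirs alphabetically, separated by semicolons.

Beatriz 3/140; Diego 3/140; Elena 3/140; Fernando 1/5; Graciela 3/35; Joaquin 3/35; Mateo 3/140; Nieves 3/35; Octavio 3/35; Pilar 1/5; Soledad 3/140; Teodoro 3/35; Ursula 3/140; Valentina 3/140; Yago 3/140

There is no surviving spouse, so the entire estate passes to Ramiro's descendants per capita at each generation.
At generation 1 (Ximena, Hugo, Fernando, Alonso, Pilar) there are 5 shares of (1)/5 = 1/5 each.
Living: Fernando and Pilar — each takes 1/5.
Deceased: Ximena, Hugo, and Alonso. Their combined 3/5 is pooled and carried to generation 2.
At generation 2 (Catalina, Teodoro, Graciela, Ines, Joaquin, Nieves, Octavio) there are 7 shares of (3/5)/7 = 3/35 each.
Living: Teodoro, Graciela, Joaquin, Nieves, and Octavio — each takes 3/35.
Deceased: Catalina and Ines. Their combined 6/35 is pooled and carried to generation 3.
At generation 3 (Diego, Mateo, Valentina, Beatriz, Ursula, Soledad, Elena, Yago) there are 8 shares of (6/35)/8 = 3/140 each.
Living: Diego, Mateo, Valentina, Beatriz, Ursula, Soledad, Elena, and Yago — each takes 3/140.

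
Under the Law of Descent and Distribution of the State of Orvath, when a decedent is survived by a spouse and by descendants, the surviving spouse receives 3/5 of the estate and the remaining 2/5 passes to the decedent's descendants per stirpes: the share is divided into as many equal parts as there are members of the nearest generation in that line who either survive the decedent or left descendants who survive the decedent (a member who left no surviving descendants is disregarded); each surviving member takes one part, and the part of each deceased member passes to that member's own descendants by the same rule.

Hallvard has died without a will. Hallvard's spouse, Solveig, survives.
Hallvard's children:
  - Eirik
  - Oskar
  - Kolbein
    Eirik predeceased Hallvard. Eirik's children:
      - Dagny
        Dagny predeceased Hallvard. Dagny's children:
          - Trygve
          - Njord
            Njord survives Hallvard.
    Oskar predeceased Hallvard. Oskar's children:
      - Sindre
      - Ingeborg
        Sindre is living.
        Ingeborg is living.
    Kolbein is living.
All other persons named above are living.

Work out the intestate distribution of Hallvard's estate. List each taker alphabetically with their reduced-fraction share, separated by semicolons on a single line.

Solveig, as surviving spouse, takes 3/5.
The remaining 2/5 passes to Hallvard's descendants per stirpes.
The 2/5 is divided into 3 equal shares of 2/15 among Eirik, Oskar, Kolbein.
Eirik predeceased; the 2/15 allotted to Eirik's branch passes to Eirik's issue by representation.
Dagny's line is the sole branch at this level, so the full 2/15 passes to Dagny's issue by representation.
The 2/15 is divided into 2 equal shares of 1/15 among Trygve, Njord.
Trygve is living and takes 1/15.
Njord is living and takes 1/15.
Oskar predeceased; the 2/15 allotted to Oskar's branch passes to Oskar's issue by representation.
The 2/15 is divided into 2 equal shares of 1/15 among Sindre, Ingeborg.
Sindre is living and takes 1/15.
Ingeborg is living and takes 1/15.
Kolbein is living and takes 2/15.

Ingeborg 1/15; Kolbein 2/15; Njord 1/15; Sindre 1/15; Solveig 3/5; Trygve 1/15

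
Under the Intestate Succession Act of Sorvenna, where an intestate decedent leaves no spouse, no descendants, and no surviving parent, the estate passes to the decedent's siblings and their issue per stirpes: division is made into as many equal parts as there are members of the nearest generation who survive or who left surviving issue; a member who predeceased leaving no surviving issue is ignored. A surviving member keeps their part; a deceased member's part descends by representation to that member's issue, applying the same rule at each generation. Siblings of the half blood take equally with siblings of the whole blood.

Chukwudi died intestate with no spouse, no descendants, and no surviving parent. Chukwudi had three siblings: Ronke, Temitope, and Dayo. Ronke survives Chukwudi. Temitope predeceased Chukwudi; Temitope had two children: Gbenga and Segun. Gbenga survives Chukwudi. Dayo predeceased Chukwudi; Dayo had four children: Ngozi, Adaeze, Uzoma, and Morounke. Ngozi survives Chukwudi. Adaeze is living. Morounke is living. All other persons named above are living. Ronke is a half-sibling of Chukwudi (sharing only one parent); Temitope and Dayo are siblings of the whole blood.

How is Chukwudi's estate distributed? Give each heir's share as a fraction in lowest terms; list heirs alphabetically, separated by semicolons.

Adaeze 1/12; Gbenga 1/6; Morounke 1/12; Ngozi 1/12; Ronke 1/3; Segun 1/6; Uzoma 1/12

No spouse, descendants, or parent survives, so the estate passes to Chukwudi's siblings per stirpes.
Half-blood and whole-blood siblings take equally under the stated rule.
The estate is divided into 3 equal shares of 1/3 among Ronke, Temitope, Dayo.
Ronke is living and takes 1/3.
Temitope predeceased; the 1/3 allotted to Temitope's branch passes to Temitope's issue by representation.
The 1/3 is divided into 2 equal shares of 1/6 among Gbenga, Segun.
Gbenga is living and takes 1/6.
Segun is living and takes 1/6.
Dayo predeceased; the 1/3 allotted to Dayo's branch passes to Dayo's issue by representation.
The 1/3 is divided into 4 equal shares of 1/12 among Ngozi, Adaeze, Uzoma, Morounke.
Ngozi is living and takes 1/12.
Adaeze is living and takes 1/12.
Uzoma is living and takes 1/12.
Morounke is living and takes 1/12.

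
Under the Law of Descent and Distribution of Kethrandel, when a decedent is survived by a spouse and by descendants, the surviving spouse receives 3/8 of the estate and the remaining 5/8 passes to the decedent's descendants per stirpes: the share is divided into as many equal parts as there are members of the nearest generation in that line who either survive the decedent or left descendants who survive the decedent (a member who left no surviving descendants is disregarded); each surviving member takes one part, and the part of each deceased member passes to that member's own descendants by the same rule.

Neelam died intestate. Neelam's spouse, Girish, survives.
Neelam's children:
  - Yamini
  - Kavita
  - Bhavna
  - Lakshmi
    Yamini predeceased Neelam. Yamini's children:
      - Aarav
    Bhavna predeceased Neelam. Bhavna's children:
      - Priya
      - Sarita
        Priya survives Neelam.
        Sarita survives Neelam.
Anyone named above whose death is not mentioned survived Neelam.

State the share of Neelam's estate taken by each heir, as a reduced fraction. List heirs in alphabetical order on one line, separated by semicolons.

Girish, as surviving spouse, takes 3/8.
The remaining 5/8 passes to Neelam's descendants per stirpes.
The 5/8 is divided into 4 equal shares of 5/32 among Yamini, Kavita, Bhavna, Lakshmi.
Yamini predeceased; the 5/32 allotted to Yamini's branch passes to Yamini's issue by representation.
Aarav is the sole taker at this level and receives the full 5/32.
Kavita is living and takes 5/32.
Bhavna predeceased; the 5/32 allotted to Bhavna's branch passes to Bhavna's issue by representation.
The 5/32 is divided into 2 equal shares of 5/64 among Priya, Sarita.
Priya is living and takes 5/64.
Sarita is living and takes 5/64.
Lakshmi is living and takes 5/32.

Aarav 5/32; Girish 3/8; Kavita 5/32; Lakshmi 5/32; Priya 5/64; Sarita 5/64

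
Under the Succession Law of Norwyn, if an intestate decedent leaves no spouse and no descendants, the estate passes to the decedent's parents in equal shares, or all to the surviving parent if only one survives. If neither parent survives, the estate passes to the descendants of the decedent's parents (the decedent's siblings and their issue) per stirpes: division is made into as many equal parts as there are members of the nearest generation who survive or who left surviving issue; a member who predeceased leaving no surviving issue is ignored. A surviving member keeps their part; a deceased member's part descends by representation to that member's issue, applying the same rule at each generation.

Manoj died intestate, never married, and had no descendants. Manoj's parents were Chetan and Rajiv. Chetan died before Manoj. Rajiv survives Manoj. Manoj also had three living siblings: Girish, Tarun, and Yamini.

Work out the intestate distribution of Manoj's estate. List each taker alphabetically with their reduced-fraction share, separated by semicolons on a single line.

Rajiv 1

Only one parent, Rajiv, survives, so Rajiv takes the entire estate. The siblings take nothing because a surviving parent has priority.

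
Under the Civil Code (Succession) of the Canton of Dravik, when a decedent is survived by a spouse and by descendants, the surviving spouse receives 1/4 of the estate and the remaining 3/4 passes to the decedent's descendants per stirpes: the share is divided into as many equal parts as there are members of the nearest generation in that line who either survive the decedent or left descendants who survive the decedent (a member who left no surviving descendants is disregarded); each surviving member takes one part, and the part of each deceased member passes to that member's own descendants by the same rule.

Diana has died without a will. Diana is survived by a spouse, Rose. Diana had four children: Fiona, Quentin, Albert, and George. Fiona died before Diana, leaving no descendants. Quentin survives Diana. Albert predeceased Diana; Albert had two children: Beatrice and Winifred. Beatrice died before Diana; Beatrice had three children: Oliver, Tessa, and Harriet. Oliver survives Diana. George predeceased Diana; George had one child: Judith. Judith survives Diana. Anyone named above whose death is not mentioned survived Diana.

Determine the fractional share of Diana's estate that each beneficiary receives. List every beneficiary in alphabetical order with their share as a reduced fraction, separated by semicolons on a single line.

Harriet 1/24; Judith 1/4; Oliver 1/24; Quentin 1/4; Rose 1/4; Tessa 1/24; Winifred 1/8

Rose, as surviving spouse, takes 1/4.
The remaining 3/4 passes to Diana's descendants per stirpes.
Fiona left no surviving issue, so that branch lapses and is disregarded.
The 3/4 is divided into 3 equal shares of 1/4 among Quentin, Albert, George.
Quentin is living and takes 1/4.
Albert predeceased; the 1/4 allotted to Albert's branch passes to Albert's issue by representation.
The 1/4 is divided into 2 equal shares of 1/8 among Beatrice, Winifred.
Beatrice predeceased; the 1/8 allotted to Beatrice's branch passes to Beatrice's issue by representation.
The 1/8 is divided into 3 equal shares of 1/24 among Oliver, Tessa, Harriet.
Oliver is living and takes 1/24.
Tessa is living and takes 1/24.
Harriet is living and takes 1/24.
Winifred is living and takes 1/8.
George predeceased; the 1/4 allotted to George's branch passes to George's issue by representation.
Judith is the sole taker at this level and receives the full 1/4.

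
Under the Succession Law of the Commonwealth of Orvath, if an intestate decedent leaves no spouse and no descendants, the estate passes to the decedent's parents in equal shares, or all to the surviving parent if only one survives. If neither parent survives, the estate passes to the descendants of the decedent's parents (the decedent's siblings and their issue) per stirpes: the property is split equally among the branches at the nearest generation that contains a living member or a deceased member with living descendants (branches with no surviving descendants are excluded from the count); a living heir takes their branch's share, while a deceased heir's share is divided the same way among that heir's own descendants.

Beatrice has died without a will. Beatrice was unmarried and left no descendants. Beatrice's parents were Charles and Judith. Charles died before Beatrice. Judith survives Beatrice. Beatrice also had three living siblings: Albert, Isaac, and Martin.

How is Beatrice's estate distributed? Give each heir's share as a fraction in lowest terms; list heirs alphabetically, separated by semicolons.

Judith 1

Only one parent, Judith, survives, so Judith takes the entire estate. The siblings take nothing because a surviving parent has priority.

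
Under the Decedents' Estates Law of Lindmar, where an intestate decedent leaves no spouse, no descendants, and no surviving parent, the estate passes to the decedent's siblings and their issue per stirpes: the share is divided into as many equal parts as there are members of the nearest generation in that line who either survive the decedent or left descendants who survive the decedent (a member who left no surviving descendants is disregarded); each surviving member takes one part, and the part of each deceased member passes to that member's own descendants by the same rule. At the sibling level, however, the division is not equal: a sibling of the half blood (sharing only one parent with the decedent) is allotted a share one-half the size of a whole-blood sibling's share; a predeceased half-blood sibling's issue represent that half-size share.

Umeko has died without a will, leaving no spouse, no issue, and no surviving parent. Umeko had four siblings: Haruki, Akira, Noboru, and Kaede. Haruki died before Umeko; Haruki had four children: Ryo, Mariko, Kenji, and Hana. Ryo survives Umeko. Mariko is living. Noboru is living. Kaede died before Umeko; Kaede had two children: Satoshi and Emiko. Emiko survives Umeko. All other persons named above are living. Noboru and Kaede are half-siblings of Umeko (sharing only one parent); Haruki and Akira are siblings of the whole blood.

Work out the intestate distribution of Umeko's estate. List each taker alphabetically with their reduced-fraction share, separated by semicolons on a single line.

Akira 1/3; Emiko 1/12; Hana 1/12; Kenji 1/12; Mariko 1/12; Noboru 1/6; Ryo 1/12; Satoshi 1/12

No spouse, descendants, or parent survives, so the estate passes to Umeko's siblings per stirpes.
Half-blood siblings count for one-half the weight of whole-blood siblings at the initial division.
Dividing 1 in proportion to weights (total weight 3): Haruki (weight 1) → 1/3; Akira (weight 1) → 1/3; Noboru (weight 1/2) → 1/6; Kaede (weight 1/2) → 1/6.
Haruki predeceased; the 1/3 allotted to Haruki's branch passes to Haruki's issue by representation.
The 1/3 is divided into 4 equal shares of 1/12 among Ryo, Mariko, Kenji, Hana.
Ryo is living and takes 1/12.
Mariko is living and takes 1/12.
Kenji is living and takes 1/12.
Hana is living and takes 1/12.
Akira is living and takes 1/3.
Noboru is living and takes 1/6.
Kaede predeceased; the 1/6 allotted to Kaede's branch passes to Kaede's issue by representation.
The 1/6 is divided into 2 equal shares of 1/12 among Satoshi, Emiko.
Satoshi is living and takes 1/12.
Emiko is living and takes 1/12.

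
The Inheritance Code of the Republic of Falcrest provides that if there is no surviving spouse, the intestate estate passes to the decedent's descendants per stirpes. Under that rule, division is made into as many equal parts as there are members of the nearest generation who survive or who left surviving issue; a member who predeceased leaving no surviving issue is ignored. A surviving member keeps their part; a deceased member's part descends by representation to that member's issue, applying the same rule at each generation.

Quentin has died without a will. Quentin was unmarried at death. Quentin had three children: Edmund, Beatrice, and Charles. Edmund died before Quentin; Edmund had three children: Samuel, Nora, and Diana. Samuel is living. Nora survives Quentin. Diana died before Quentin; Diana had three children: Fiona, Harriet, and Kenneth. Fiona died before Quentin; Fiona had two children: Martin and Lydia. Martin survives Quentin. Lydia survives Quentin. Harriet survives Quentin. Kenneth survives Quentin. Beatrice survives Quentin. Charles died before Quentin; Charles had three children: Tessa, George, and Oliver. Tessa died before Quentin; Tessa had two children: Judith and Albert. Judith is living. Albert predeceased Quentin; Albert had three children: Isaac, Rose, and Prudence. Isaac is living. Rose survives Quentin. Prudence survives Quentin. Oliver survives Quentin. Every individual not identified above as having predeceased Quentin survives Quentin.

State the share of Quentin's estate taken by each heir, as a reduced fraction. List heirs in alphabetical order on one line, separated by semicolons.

Beatrice 1/3; George 1/9; Harriet 1/27; Isaac 1/54; Judith 1/18; Kenneth 1/27; Lydia 1/54; Martin 1/54; Nora 1/9; Oliver 1/9; Prudence 1/54; Rose 1/54; Samuel 1/9

There is no surviving spouse, so the entire estate passes to Quentin's descendants per stirpes.
The estate is divided into 3 equal shares of 1/3 among Edmund, Beatrice, Charles.
Edmund predeceased; the 1/3 allotted to Edmund's branch passes to Edmund's issue by representation.
The 1/3 is divided into 3 equal shares of 1/9 among Samuel, Nora, Diana.
Samuel is living and takes 1/9.
Nora is living and takes 1/9.
Diana predeceased; the 1/9 allotted to Diana's branch passes to Diana's issue by representation.
The 1/9 is divided into 3 equal shares of 1/27 among Fiona, Harriet, Kenneth.
Fiona predeceased; the 1/27 allotted to Fiona's branch passes to Fiona's issue by representation.
The 1/27 is divided into 2 equal shares of 1/54 among Martin, Lydia.
Martin is living and takes 1/54.
Lydia is living and takes 1/54.
Harriet is living and takes 1/27.
Kenneth is living and takes 1/27.
Beatrice is living and takes 1/3.
Charles predeceased; the 1/3 allotted to Charles's branch passes to Charles's issue by representation.
The 1/3 is divided into 3 equal shares of 1/9 among Tessa, George, Oliver.
Tessa predeceased; the 1/9 allotted to Tessa's branch passes to Tessa's issue by representation.
The 1/9 is divided into 2 equal shares of 1/18 among Judith, Albert.
Judith is living and takes 1/18.
Albert predeceased; the 1/18 allotted to Albert's branch passes to Albert's issue by representation.
The 1/18 is divided into 3 equal shares of 1/54 among Isaac, Rose, Prudence.
Isaac is living and takes 1/54.
Rose is living and takes 1/54.
Prudence is living and takes 1/54.
George is living and takes 1/9.
Oliver is living and takes 1/9.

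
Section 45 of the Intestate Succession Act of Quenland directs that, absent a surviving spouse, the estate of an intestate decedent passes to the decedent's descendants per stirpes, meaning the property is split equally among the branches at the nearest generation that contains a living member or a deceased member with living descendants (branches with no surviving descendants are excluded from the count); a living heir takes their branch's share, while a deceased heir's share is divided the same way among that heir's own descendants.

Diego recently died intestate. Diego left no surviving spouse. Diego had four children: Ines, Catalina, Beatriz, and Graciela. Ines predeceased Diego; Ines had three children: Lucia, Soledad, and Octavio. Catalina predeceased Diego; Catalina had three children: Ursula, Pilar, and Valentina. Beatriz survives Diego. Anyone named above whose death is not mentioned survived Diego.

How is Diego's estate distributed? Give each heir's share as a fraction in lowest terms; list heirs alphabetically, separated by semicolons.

Beatriz 1/4; Graciela 1/4; Lucia 1/12; Octavio 1/12; Pilar 1/12; Soledad 1/12; Ursula 1/12; Valentina 1/12

There is no surviving spouse, so the entire estate passes to Diego's descendants per stirpes.
The estate is divided into 4 equal shares of 1/4 among Ines, Catalina, Beatriz, Graciela.
Ines predeceased; the 1/4 allotted to Ines's branch passes to Ines's issue by representation.
The 1/4 is divided into 3 equal shares of 1/12 among Lucia, Soledad, Octavio.
Lucia is living and takes 1/12.
Soledad is living and takes 1/12.
Octavio is living and takes 1/12.
Catalina predeceased; the 1/4 allotted to Catalina's branch passes to Catalina's issue by representation.
The 1/4 is divided into 3 equal shares of 1/12 among Ursula, Pilar, Valentina.
Ursula is living and takes 1/12.
Pilar is living and takes 1/12.
Valentina is living and takes 1/12.
Beatriz is living and takes 1/4.
Graciela is living and takes 1/4.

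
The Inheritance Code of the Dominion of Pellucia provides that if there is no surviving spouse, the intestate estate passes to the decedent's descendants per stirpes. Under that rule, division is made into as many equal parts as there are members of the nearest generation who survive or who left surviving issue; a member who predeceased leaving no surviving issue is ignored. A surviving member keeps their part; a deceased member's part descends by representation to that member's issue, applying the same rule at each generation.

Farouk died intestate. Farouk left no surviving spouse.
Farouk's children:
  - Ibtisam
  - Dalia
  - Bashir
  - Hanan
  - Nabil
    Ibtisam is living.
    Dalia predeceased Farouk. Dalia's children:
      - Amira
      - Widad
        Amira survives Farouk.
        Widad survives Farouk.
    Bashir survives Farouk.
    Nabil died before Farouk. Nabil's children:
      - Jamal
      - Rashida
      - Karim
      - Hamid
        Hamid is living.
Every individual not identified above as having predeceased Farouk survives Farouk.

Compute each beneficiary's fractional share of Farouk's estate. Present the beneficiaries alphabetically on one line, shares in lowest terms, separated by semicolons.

There is no surviving spouse, so the entire estate passes to Farouk's descendants per stirpes.
The estate is divided into 5 equal shares of 1/5 among Ibtisam, Dalia, Bashir, Hanan, Nabil.
Ibtisam is living and takes 1/5.
Dalia predeceased; the 1/5 allotted to Dalia's branch passes to Dalia's issue by representation.
The 1/5 is divided into 2 equal shares of 1/10 among Amira, Widad.
Amira is living and takes 1/10.
Widad is living and takes 1/10.
Bashir is living and takes 1/5.
Hanan is living and takes 1/5.
Nabil predeceased; the 1/5 allotted to Nabil's branch passes to Nabil's issue by representation.
The 1/5 is divided into 4 equal shares of 1/20 among Jamal, Rashida, Karim, Hamid.
Jamal is living and takes 1/20.
Rashida is living and takes 1/20.
Karim is living and takes 1/20.
Hamid is living and takes 1/20.

Amira 1/10; Bashir 1/5; Hamid 1/20; Hanan 1/5; Ibtisam 1/5; Jamal 1/20; Karim 1/20; Rashida 1/20; Widad 1/10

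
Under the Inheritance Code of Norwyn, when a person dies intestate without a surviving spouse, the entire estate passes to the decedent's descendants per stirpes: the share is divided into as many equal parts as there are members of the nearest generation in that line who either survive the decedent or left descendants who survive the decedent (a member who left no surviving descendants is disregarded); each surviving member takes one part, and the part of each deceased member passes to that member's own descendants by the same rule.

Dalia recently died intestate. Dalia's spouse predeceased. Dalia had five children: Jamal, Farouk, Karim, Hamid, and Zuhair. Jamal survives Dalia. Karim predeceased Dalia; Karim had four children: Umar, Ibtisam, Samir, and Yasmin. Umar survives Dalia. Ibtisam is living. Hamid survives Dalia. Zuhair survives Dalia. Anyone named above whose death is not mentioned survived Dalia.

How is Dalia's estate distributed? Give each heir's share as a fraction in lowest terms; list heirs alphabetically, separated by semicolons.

There is no surviving spouse, so the entire estate passes to Dalia's descendants per stirpes.
The estate is divided into 5 equal shares of 1/5 among Jamal, Farouk, Karim, Hamid, Zuhair.
Jamal is living and takes 1/5.
Farouk is living and takes 1/5.
Karim predeceased; the 1/5 allotted to Karim's branch passes to Karim's issue by representation.
The 1/5 is divided into 4 equal shares of 1/20 among Umar, Ibtisam, Samir, Yasmin.
Umar is living and takes 1/20.
Ibtisam is living and takes 1/20.
Samir is living and takes 1/20.
Yasmin is living and takes 1/20.
Hamid is living and takes 1/5.
Zuhair is living and takes 1/5.

Farouk 1/5; Hamid 1/5; Ibtisam 1/20; Jamal 1/5; Samir 1/20; Umar 1/20; Yasmin 1/20; Zuhair 1/5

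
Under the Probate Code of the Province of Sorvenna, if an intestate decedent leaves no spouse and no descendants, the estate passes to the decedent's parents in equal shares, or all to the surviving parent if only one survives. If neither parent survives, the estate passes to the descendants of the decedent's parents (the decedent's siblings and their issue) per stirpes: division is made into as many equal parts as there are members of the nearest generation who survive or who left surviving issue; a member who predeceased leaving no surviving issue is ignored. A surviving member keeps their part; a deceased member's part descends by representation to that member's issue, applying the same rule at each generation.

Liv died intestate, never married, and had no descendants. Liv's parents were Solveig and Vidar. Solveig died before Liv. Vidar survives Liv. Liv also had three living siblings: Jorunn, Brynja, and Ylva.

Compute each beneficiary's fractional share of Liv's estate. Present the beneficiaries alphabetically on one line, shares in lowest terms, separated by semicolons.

Vidar 1

Only one parent, Vidar, survives, so Vidar takes the entire estate. The siblings take nothing because a surviving parent has priority.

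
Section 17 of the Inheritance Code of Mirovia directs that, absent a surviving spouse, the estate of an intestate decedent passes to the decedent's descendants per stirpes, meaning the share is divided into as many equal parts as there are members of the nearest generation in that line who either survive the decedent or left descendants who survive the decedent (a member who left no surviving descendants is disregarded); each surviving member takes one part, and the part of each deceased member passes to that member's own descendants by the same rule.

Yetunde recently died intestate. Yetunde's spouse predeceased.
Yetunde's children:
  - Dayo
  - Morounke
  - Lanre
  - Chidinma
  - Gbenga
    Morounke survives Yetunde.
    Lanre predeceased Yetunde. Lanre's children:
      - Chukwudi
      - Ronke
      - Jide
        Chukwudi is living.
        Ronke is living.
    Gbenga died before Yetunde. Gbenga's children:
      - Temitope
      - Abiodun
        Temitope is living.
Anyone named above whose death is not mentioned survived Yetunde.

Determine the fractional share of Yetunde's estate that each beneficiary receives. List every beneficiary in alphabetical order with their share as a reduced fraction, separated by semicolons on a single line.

There is no surviving spouse, so the entire estate passes to Yetunde's descendants per stirpes.
The estate is divided into 5 equal shares of 1/5 among Dayo, Morounke, Lanre, Chidinma, Gbenga.
Dayo is living and takes 1/5.
Morounke is living and takes 1/5.
Lanre predeceased; the 1/5 allotted to Lanre's branch passes to Lanre's issue by representation.
The 1/5 is divided into 3 equal shares of 1/15 among Chukwudi, Ronke, Jide.
Chukwudi is living and takes 1/15.
Ronke is living and takes 1/15.
Jide is living and takes 1/15.
Chidinma is living and takes 1/5.
Gbenga predeceased; the 1/5 allotted to Gbenga's branch passes to Gbenga's issue by representation.
The 1/5 is divided into 2 equal shares of 1/10 among Temitope, Abiodun.
Temitope is living and takes 1/10.
Abiodun is living and takes 1/10.

Abiodun 1/10; Chidinma 1/5; Chukwudi 1/15; Dayo 1/5; Jide 1/15; Morounke 1/5; Ronke 1/15; Temitope 1/10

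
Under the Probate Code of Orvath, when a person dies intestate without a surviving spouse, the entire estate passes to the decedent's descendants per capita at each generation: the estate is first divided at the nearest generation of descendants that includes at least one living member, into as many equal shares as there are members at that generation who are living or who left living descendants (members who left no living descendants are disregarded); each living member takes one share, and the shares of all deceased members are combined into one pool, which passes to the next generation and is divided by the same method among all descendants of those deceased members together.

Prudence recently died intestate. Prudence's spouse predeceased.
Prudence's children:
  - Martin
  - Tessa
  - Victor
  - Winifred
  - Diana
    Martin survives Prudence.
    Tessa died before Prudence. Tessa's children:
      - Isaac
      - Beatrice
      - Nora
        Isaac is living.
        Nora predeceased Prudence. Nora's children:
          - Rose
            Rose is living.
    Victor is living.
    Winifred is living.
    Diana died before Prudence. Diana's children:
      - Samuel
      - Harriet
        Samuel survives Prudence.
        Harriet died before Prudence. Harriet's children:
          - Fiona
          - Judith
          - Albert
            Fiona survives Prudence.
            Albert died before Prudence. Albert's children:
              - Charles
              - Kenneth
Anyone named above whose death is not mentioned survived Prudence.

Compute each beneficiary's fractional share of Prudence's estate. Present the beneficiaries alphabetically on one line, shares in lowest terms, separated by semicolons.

Beatrice 2/25; Charles 1/50; Fiona 1/25; Isaac 2/25; Judith 1/25; Kenneth 1/50; Martin 1/5; Rose 1/25; Samuel 2/25; Victor 1/5; Winifred 1/5

There is no surviving spouse, so the entire estate passes to Prudence's descendants per capita at each generation.
At generation 1 (Martin, Tessa, Victor, Winifred, Diana) there are 5 shares of (1)/5 = 1/5 each.
Living: Martin, Victor, and Winifred — each takes 1/5.
Deceased: Tessa and Diana. Their combined 2/5 is pooled and carried to generation 2.
At generation 2 (Isaac, Beatrice, Nora, Samuel, Harriet) there are 5 shares of (2/5)/5 = 2/25 each.
Living: Isaac, Beatrice, and Samuel — each takes 2/25.
Deceased: Nora and Harriet. Their combined 4/25 is pooled and carried to generation 3.
At generation 3 (Rose, Fiona, Judith, Albert) there are 4 shares of (4/25)/4 = 1/25 each.
Living: Rose, Fiona, and Judith — each takes 1/25.
Deceased: Albert. That 1/25 share is carried to generation 4.
At generation 4 (Charles, Kenneth) there are 2 shares of (1/25)/2 = 1/50 each.
Living: Charles and Kenneth — each takes 1/50.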